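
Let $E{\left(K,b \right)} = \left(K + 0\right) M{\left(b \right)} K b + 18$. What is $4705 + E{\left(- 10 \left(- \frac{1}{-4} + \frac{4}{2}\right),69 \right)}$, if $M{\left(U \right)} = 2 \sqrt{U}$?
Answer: $4723 + \frac{139725 \sqrt{69}}{2} \approx 5.8504 \cdot 10^{5}$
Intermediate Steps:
$E{\left(K,b \right)} = 18 + 2 K^{2} b^{\frac{3}{2}}$ ($E{\left(K,b \right)} = \left(K + 0\right) 2 \sqrt{b} K b + 18 = K 2 \sqrt{b} K b + 18 = 2 K \sqrt{b} K b + 18 = 2 K^{2} \sqrt{b} b + 18 = 2 K^{2} b^{\frac{3}{2}} + 18 = 18 + 2 K^{2} b^{\frac{3}{2}}$)
$4705 + E{\left(- 10 \left(- \frac{1}{-4} + \frac{4}{2}\right),69 \right)} = 4705 + \left(18 + 2 \left(- 10 \left(- \frac{1}{-4} + \frac{4}{2}\right)\right)^{2} \cdot 69^{\frac{3}{2}}\right) = 4705 + \left(18 + 2 \left(- 10 \left(\left(-1\right) \left(- \frac{1}{4}\right) + 4 \cdot \frac{1}{2}\right)\right)^{2} \cdot 69 \sqrt{69}\right) = 4705 + \left(18 + 2 \left(- 10 \left(\frac{1}{4} + 2\right)\right)^{2} \cdot 69 \sqrt{69}\right) = 4705 + \left(18 + 2 \left(\left(-10\right) \frac{9}{4}\right)^{2} \cdot 69 \sqrt{69}\right) = 4705 + \left(18 + 2 \left(- \frac{45}{2}\right)^{2} \cdot 69 \sqrt{69}\right) = 4705 + \left(18 + 2 \cdot \frac{2025}{4} \cdot 69 \sqrt{69}\right) = 4705 + \left(18 + \frac{139725 \sqrt{69}}{2}\right) = 4723 + \frac{139725 \sqrt{69}}{2}$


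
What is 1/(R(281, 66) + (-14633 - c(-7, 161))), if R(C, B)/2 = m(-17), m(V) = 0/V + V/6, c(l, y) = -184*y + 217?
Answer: 3/44305 ≈ 6.7712e-5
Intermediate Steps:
c(l, y) = 217 - 184*y
m(V) = V/6 (m(V) = 0 + V*(⅙) = 0 + V/6 = V/6)
R(C, B) = -17/3 (R(C, B) = 2*((⅙)*(-17)) = 2*(-17/6) = -17/3)
1/(R(281, 66) + (-14633 - c(-7, 161))) = 1/(-17/3 + (-14633 - (217 - 184*161))) = 1/(-17/3 + (-14633 - (217 - 29624))) = 1/(-17/3 + (-14633 - 1*(-29407))) = 1/(-17/3 + (-14633 + 29407)) = 1/(-17/3 + 14774) = 1/(44305/3) = 3/44305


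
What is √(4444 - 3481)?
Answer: 3*√107 ≈ 31.032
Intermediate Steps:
√(4444 - 3481) = √963 = 3*√107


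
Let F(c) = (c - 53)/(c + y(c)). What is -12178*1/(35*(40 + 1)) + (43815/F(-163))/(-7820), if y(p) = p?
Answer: -59517679/3512880 ≈ -16.943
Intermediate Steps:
F(c) = (-53 + c)/(2*c) (F(c) = (c - 53)/(c + c) = (-53 + c)/((2*c)) = (-53 + c)*(1/(2*c)) = (-53 + c)/(2*c))
-12178*1/(35*(40 + 1)) + (43815/F(-163))/(-7820) = -12178*1/(35*(40 + 1)) + (43815/(((½)*(-53 - 163)/(-163))))/(-7820) = -12178/(41*35) + (43815/(((½)*(-1/163)*(-216))))*(-1/7820) = -12178/1435 + (43815/(108/163))*(-1/7820) = -12178*1/1435 + (43815*(163/108))*(-1/7820) = -12178/1435 + (2380615/36)*(-1/7820) = -12178/1435 - 20701/2448 = -59517679/3512880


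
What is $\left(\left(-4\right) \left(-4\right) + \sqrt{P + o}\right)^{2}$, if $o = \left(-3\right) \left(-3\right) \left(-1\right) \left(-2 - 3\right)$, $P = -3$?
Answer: $\left(16 + \sqrt{42}\right)^{2} \approx 505.38$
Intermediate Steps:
$o = 45$ ($o = 9 \left(-1\right) \left(-5\right) = \left(-9\right) \left(-5\right) = 45$)
$\left(\left(-4\right) \left(-4\right) + \sqrt{P + o}\right)^{2} = \left(\left(-4\right) \left(-4\right) + \sqrt{-3 + 45}\right)^{2} = \left(16 + \sqrt{42}\right)^{2}$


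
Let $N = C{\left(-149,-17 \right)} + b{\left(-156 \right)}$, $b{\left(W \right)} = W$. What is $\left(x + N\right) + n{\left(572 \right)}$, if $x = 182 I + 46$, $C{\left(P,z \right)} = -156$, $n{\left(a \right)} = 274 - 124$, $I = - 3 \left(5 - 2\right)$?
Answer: $-1754$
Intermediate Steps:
$I = -9$ ($I = \left(-3\right) 3 = -9$)
$n{\left(a \right)} = 150$ ($n{\left(a \right)} = 274 - 124 = 150$)
$x = -1592$ ($x = 182 \left(-9\right) + 46 = -1638 + 46 = -1592$)
$N = -312$ ($N = -156 - 156 = -312$)
$\left(x + N\right) + n{\left(572 \right)} = \left(-1592 - 312\right) + 150 = -1904 + 150 = -1754$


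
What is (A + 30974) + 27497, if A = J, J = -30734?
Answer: 27737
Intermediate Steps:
A = -30734
(A + 30974) + 27497 = (-30734 + 30974) + 27497 = 240 + 27497 = 27737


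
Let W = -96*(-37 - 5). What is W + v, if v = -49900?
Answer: -45868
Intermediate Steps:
W = 4032 (W = -96*(-42) = 4032)
W + v = 4032 - 49900 = -45868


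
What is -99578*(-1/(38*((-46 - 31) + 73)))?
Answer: -49789/76 ≈ -655.12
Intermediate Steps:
-99578*(-1/(38*((-46 - 31) + 73))) = -99578*(-1/(38*(-77 + 73))) = -99578/((-4*(-38))) = -99578/152 = -99578*1/152 = -49789/76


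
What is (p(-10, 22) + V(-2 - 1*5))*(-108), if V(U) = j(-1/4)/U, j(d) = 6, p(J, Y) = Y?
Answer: -15984/7 ≈ -2283.4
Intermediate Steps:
V(U) = 6/U
(p(-10, 22) + V(-2 - 1*5))*(-108) = (22 + 6/(-2 - 1*5))*(-108) = (22 + 6/(-2 - 5))*(-108) = (22 + 6/(-7))*(-108) = (22 + 6*(-⅐))*(-108) = (22 - 6/7)*(-108) = (148/7)*(-108) = -15984/7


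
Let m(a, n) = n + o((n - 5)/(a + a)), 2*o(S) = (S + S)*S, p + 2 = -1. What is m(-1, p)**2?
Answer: 169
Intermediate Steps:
p = -3 (p = -2 - 1 = -3)
o(S) = S**2 (o(S) = ((S + S)*S)/2 = ((2*S)*S)/2 = (2*S**2)/2 = S**2)
m(a, n) = n + (-5 + n)**2/(4*a**2) (m(a, n) = n + ((n - 5)/(a + a))**2 = n + ((-5 + n)/((2*a)))**2 = n + ((-5 + n)*(1/(2*a)))**2 = n + ((-5 + n)/(2*a))**2 = n + (-5 + n)**2/(4*a**2))
m(-1, p)**2 = (-3 + (1/4)*(-5 - 3)**2/(-1)**2)**2 = (-3 + (1/4)*1*(-8)**2)**2 = (-3 + (1/4)*1*64)**2 = (-3 + 16)**2 = 13**2 = 169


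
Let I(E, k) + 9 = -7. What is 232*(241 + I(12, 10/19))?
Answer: 52200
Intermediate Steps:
I(E, k) = -16 (I(E, k) = -9 - 7 = -16)
232*(241 + I(12, 10/19)) = 232*(241 - 16) = 232*225 = 52200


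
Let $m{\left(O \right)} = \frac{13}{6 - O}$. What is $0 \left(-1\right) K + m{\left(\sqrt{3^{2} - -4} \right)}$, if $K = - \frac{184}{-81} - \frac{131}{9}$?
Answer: $\frac{78}{23} + \frac{13 \sqrt{13}}{23} \approx 5.4292$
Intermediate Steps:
$K = - \frac{995}{81}$ ($K = \left(-184\right) \left(- \frac{1}{81}\right) - \frac{131}{9} = \frac{184}{81} - \frac{131}{9} = - \frac{995}{81} \approx -12.284$)
$0 \left(-1\right) K + m{\left(\sqrt{3^{2} - -4} \right)} = 0 \left(-1\right) \left(- \frac{995}{81}\right) - \frac{13}{-6 + \sqrt{3^{2} - -4}} = 0 \left(- \frac{995}{81}\right) - \frac{13}{-6 + \sqrt{9 + 4}} = 0 - \frac{13}{-6 + \sqrt{13}} = - \frac{13}{-6 + \sqrt{13}}$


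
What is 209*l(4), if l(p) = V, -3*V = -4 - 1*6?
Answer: 2090/3 ≈ 696.67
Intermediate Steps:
V = 10/3 (V = -(-4 - 1*6)/3 = -(-4 - 6)/3 = -⅓*(-10) = 10/3 ≈ 3.3333)
l(p) = 10/3
209*l(4) = 209*(10/3) = 2090/3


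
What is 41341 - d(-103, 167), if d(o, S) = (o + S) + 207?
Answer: 41070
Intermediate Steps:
d(o, S) = 207 + S + o (d(o, S) = (S + o) + 207 = 207 + S + o)
41341 - d(-103, 167) = 41341 - (207 + 167 - 103) = 41341 - 1*271 = 41341 - 271 = 41070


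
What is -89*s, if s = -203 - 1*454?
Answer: 58473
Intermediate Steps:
s = -657 (s = -203 - 454 = -657)
-89*s = -89*(-657) = 58473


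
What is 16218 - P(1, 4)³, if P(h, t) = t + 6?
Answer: 15218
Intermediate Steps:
P(h, t) = 6 + t
16218 - P(1, 4)³ = 16218 - (6 + 4)³ = 16218 - 1*10³ = 16218 - 1*1000 = 16218 - 1000 = 15218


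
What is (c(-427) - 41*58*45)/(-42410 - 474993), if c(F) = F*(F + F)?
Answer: -257648/517403 ≈ -0.49796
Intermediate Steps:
c(F) = 2*F² (c(F) = F*(2*F) = 2*F²)
(c(-427) - 41*58*45)/(-42410 - 474993) = (2*(-427)² - 41*58*45)/(-42410 - 474993) = (2*182329 - 2378*45)/(-517403) = (364658 - 107010)*(-1/517403) = 257648*(-1/517403) = -257648/517403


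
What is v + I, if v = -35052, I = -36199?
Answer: -71251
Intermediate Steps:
v + I = -35052 - 36199 = -71251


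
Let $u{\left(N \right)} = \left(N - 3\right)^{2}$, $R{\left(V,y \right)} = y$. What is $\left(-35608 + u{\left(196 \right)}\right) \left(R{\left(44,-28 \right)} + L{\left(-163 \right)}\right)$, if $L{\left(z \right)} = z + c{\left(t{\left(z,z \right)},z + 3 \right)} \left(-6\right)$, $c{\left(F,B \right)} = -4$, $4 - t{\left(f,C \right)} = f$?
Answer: $-274047$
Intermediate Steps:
$t{\left(f,C \right)} = 4 - f$
$u{\left(N \right)} = \left(-3 + N\right)^{2}$
$L{\left(z \right)} = 24 + z$ ($L{\left(z \right)} = z - -24 = z + 24 = 24 + z$)
$\left(-35608 + u{\left(196 \right)}\right) \left(R{\left(44,-28 \right)} + L{\left(-163 \right)}\right) = \left(-35608 + \left(-3 + 196\right)^{2}\right) \left(-28 + \left(24 - 163\right)\right) = \left(-35608 + 193^{2}\right) \left(-28 - 139\right) = \left(-35608 + 37249\right) \left(-167\right) = 1641 \left(-167\right) = -274047$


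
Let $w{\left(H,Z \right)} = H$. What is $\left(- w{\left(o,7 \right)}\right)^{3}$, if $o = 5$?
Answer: $-125$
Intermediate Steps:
$\left(- w{\left(o,7 \right)}\right)^{3} = \left(\left(-1\right) 5\right)^{3} = \left(-5\right)^{3} = -125$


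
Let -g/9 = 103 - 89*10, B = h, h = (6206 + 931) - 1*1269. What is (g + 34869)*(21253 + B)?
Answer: 1137780192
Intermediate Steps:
h = 5868 (h = 7137 - 1269 = 5868)
B = 5868
g = 7083 (g = -9*(103 - 89*10) = -9*(103 - 890) = -9*(-787) = 7083)
(g + 34869)*(21253 + B) = (7083 + 34869)*(21253 + 5868) = 41952*27121 = 1137780192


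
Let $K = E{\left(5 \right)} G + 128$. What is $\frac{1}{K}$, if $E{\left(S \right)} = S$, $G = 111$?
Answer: $\frac{1}{683} \approx 0.0014641$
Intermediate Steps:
$K = 683$ ($K = 5 \cdot 111 + 128 = 555 + 128 = 683$)
$\frac{1}{K} = \frac{1}{683}$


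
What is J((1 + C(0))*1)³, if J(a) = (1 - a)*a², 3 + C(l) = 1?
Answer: 8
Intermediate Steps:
C(l) = -2 (C(l) = -3 + 1 = -2)
J(a) = a²*(1 - a)
J((1 + C(0))*1)³ = (((1 - 2)*1)²*(1 - (1 - 2)))³ = ((-1*1)²*(1 - (-1)))³ = ((-1)²*(1 - 1*(-1)))³ = (1*(1 + 1))³ = (1*2)³ = 2³ = 8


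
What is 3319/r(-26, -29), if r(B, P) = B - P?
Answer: 3319/3 ≈ 1106.3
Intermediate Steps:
3319/r(-26, -29) = 3319/(-26 - 1*(-29)) = 3319/(-26 + 29) = 3319/3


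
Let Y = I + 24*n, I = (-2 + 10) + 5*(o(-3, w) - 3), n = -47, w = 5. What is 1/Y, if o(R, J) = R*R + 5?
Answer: -1/1065 ≈ -0.00093897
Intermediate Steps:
o(R, J) = 5 + R² (o(R, J) = R² + 5 = 5 + R²)
I = 63 (I = (-2 + 10) + 5*((5 + (-3)²) - 3) = 8 + 5*((5 + 9) - 3) = 8 + 5*(14 - 3) = 8 + 5*11 = 8 + 55 = 63)
Y = -1065 (Y = 63 + 24*(-47) = 63 - 1128 = -1065)
1/Y = 1/(-1065) = -1/1065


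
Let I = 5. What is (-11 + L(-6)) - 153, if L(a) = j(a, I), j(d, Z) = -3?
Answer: -167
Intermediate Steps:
L(a) = -3
(-11 + L(-6)) - 153 = (-11 - 3) - 153 = -14 - 153 = -167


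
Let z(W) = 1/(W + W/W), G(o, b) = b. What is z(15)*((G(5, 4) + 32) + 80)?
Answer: 29/4 ≈ 7.2500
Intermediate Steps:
z(W) = 1/(1 + W) (z(W) = 1/(W + 1) = 1/(1 + W))
z(15)*((G(5, 4) + 32) + 80) = ((4 + 32) + 80)/(1 + 15) = (36 + 80)/16 = (1/16)*116 = 29/4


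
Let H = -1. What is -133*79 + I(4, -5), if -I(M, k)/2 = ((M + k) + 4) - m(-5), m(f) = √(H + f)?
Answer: -10513 + 2*I*√6 ≈ -10513.0 + 4.899*I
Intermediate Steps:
m(f) = √(-1 + f)
I(M, k) = -8 - 2*M - 2*k + 2*I*√6 (I(M, k) = -2*(((M + k) + 4) - √(-1 - 5)) = -2*((4 + M + k) - √(-6)) = -2*((4 + M + k) - I*√6) = -2*(4 + M + k - I*√6) = -8 - 2*M - 2*k + 2*I*√6)
-133*79 + I(4, -5) = -133*79 + (-8 - 2*4 - 2*(-5) + 2*I*√6) = -10507 + (-8 - 8 + 10 + 2*I*√6) = -10507 + (-6 + 2*I*√6) = -10513 + 2*I*√6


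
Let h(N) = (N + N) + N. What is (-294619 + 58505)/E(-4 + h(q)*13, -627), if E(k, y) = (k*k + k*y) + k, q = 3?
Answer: 236114/57969 ≈ 4.0731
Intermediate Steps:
h(N) = 3*N (h(N) = 2*N + N = 3*N)
E(k, y) = k + k² + k*y (E(k, y) = (k² + k*y) + k = k + k² + k*y)
(-294619 + 58505)/E(-4 + h(q)*13, -627) = (-294619 + 58505)/(((-4 + (3*3)*13)*(1 + (-4 + (3*3)*13) - 627))) = -236114*1/((-4 + 9*13)*(1 + (-4 + 9*13) - 627)) = -236114*1/((-4 + 117)*(1 + (-4 + 117) - 627)) = -236114*1/(113*(1 + 113 - 627)) = -236114/(113*(-513)) = -236114/(-57969) = -236114*(-1/57969) = 236114/57969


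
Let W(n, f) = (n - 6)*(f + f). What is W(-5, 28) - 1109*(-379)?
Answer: 419695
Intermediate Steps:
W(n, f) = 2*f*(-6 + n) (W(n, f) = (-6 + n)*(2*f) = 2*f*(-6 + n))
W(-5, 28) - 1109*(-379) = 2*28*(-6 - 5) - 1109*(-379) = 2*28*(-11) + 420311 = -616 + 420311 = 419695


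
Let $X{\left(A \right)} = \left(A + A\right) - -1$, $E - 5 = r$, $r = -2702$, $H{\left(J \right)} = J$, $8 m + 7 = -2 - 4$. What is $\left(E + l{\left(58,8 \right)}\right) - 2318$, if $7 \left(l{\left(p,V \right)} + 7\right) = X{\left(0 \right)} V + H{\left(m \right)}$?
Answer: $- \frac{281181}{56} \approx -5021.1$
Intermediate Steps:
$m = - \frac{13}{8}$ ($m = - \frac{7}{8} + \frac{-2 - 4}{8} = - \frac{7}{8} + \frac{1}{8} \left(-6\right) = - \frac{7}{8} - \frac{3}{4} = - \frac{13}{8} \approx -1.625$)
$E = -2697$ ($E = 5 - 2702 = -2697$)
$X{\left(A \right)} = 1 + 2 A$ ($X{\left(A \right)} = 2 A + 1 = 1 + 2 A$)
$l{\left(p,V \right)} = - \frac{405}{56} + \frac{V}{7}$ ($l{\left(p,V \right)} = -7 + \frac{\left(1 + 2 \cdot 0\right) V - \frac{13}{8}}{7} = -7 + \frac{\left(1 + 0\right) V - \frac{13}{8}}{7} = -7 + \frac{1 V - \frac{13}{8}}{7} = -7 + \frac{V - \frac{13}{8}}{7} = -7 + \frac{- \frac{13}{8} + V}{7} = -7 + \left(- \frac{13}{56} + \frac{V}{7}\right) = - \frac{405}{56} + \frac{V}{7}$)
$\left(E + l{\left(58,8 \right)}\right) - 2318 = \left(-2697 + \left(- \frac{405}{56} + \frac{1}{7} \cdot 8\right)\right) - 2318 = \left(-2697 + \left(- \frac{405}{56} + \frac{8}{7}\right)\right) - 2318 = \left(-2697 - \frac{341}{56}\right) - 2318 = - \frac{151373}{56} - 2318 = - \frac{281181}{56}$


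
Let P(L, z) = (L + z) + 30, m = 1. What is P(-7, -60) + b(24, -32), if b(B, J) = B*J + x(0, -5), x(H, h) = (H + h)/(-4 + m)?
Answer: -2410/3 ≈ -803.33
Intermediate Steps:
x(H, h) = -H/3 - h/3 (x(H, h) = (H + h)/(-4 + 1) = (H + h)/(-3) = (H + h)*(-⅓) = -H/3 - h/3)
P(L, z) = 30 + L + z
b(B, J) = 5/3 + B*J (b(B, J) = B*J + (-⅓*0 - ⅓*(-5)) = B*J + (0 + 5/3) = B*J + 5/3 = 5/3 + B*J)
P(-7, -60) + b(24, -32) = (30 - 7 - 60) + (5/3 + 24*(-32)) = -37 + (5/3 - 768) = -37 - 2299/3 = -2410/3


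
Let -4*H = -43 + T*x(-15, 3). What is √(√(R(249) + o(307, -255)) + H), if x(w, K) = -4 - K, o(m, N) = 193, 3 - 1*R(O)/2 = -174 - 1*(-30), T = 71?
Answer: √(135 + √487) ≈ 12.533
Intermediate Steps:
R(O) = 294 (R(O) = 6 - 2*(-174 - 1*(-30)) = 6 - 2*(-174 + 30) = 6 - 2*(-144) = 6 + 288 = 294)
H = 135 (H = -(-43 + 71*(-4 - 1*3))/4 = -(-43 + 71*(-4 - 3))/4 = -(-43 + 71*(-7))/4 = -(-43 - 497)/4 = -¼*(-540) = 135)
√(√(R(249) + o(307, -255)) + H) = √(√(294 + 193) + 135) = √(√487 + 135) = √(135 + √487)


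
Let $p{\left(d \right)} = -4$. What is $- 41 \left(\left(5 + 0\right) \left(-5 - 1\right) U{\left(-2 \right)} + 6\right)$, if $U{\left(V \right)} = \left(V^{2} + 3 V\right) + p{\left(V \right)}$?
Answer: $-7626$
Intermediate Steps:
$U{\left(V \right)} = -4 + V^{2} + 3 V$ ($U{\left(V \right)} = \left(V^{2} + 3 V\right) - 4 = -4 + V^{2} + 3 V$)
$- 41 \left(\left(5 + 0\right) \left(-5 - 1\right) U{\left(-2 \right)} + 6\right) = - 41 \left(\left(5 + 0\right) \left(-5 - 1\right) \left(-4 + \left(-2\right)^{2} + 3 \left(-2\right)\right) + 6\right) = - 41 \left(5 \left(-6\right) \left(-4 + 4 - 6\right) + 6\right) = - 41 \left(\left(-30\right) \left(-6\right) + 6\right) = - 41 \left(180 + 6\right) = \left(-41\right) 186 = -7626$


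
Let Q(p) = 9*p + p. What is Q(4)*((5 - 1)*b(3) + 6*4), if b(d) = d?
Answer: 1440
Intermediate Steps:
Q(p) = 10*p
Q(4)*((5 - 1)*b(3) + 6*4) = (10*4)*((5 - 1)*3 + 6*4) = 40*(4*3 + 24) = 40*(12 + 24) = 40*36 = 1440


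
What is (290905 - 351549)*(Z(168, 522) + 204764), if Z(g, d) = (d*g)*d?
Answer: -2788537016944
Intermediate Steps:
Z(g, d) = g*d²
(290905 - 351549)*(Z(168, 522) + 204764) = (290905 - 351549)*(168*522² + 204764) = -60644*(168*272484 + 204764) = -60644*(45777312 + 204764) = -60644*45982076 = -2788537016944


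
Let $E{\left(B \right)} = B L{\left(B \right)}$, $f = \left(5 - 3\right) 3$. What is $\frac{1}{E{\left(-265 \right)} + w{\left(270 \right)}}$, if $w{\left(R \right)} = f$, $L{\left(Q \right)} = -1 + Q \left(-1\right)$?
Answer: $- \frac{1}{69954} \approx -1.4295 \cdot 10^{-5}$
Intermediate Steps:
$L{\left(Q \right)} = -1 - Q$
$f = 6$ ($f = 2 \cdot 3 = 6$)
$w{\left(R \right)} = 6$
$E{\left(B \right)} = B \left(-1 - B\right)$
$\frac{1}{E{\left(-265 \right)} + w{\left(270 \right)}} = \frac{1}{\left(-1\right) \left(-265\right) \left(1 - 265\right) + 6} = \frac{1}{\left(-1\right) \left(-265\right) \left(-264\right) + 6} = \frac{1}{-69960 + 6} = \frac{1}{-69954} = - \frac{1}{69954}$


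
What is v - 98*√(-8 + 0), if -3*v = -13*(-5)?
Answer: -65/3 - 196*I*√2 ≈ -21.667 - 277.19*I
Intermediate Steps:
v = -65/3 (v = -(-13)*(-5)/3 = -⅓*65 = -65/3 ≈ -21.667)
v - 98*√(-8 + 0) = -65/3 - 98*√(-8 + 0) = -65/3 - 196*I*√2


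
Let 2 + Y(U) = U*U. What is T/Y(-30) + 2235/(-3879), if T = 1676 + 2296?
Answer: 2233393/580557 ≈ 3.8470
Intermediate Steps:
Y(U) = -2 + U² (Y(U) = -2 + U*U = -2 + U²)
T = 3972
T/Y(-30) + 2235/(-3879) = 3972/(-2 + (-30)²) + 2235/(-3879) = 3972/(-2 + 900) + 2235*(-1/3879) = 3972/898 - 745/1293 = 3972*(1/898) - 745/1293 = 1986/449 - 745/1293 = 2233393/580557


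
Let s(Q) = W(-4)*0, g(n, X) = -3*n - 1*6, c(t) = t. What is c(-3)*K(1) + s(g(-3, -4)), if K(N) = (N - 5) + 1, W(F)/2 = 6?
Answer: 9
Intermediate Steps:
W(F) = 12 (W(F) = 2*6 = 12)
g(n, X) = -6 - 3*n (g(n, X) = -3*n - 6 = -6 - 3*n)
K(N) = -4 + N (K(N) = (-5 + N) + 1 = -4 + N)
s(Q) = 0 (s(Q) = 12*0 = 0)
c(-3)*K(1) + s(g(-3, -4)) = -3*(-4 + 1) + 0 = -3*(-3) + 0 = 9 + 0 = 9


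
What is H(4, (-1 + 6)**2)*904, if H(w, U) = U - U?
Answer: 0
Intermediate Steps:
H(w, U) = 0
H(4, (-1 + 6)**2)*904 = 0*904 = 0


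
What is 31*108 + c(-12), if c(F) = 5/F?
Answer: 40171/12 ≈ 3347.6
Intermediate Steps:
31*108 + c(-12) = 31*108 + 5/(-12) = 3348 + 5*(-1/12) = 3348 - 5/12 = 40171/12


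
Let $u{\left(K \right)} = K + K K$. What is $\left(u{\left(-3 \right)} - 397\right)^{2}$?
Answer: $152881$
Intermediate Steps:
$u{\left(K \right)} = K + K^{2}$
$\left(u{\left(-3 \right)} - 397\right)^{2} = \left(- 3 \left(1 - 3\right) - 397\right)^{2} = \left(\left(-3\right) \left(-2\right) - 397\right)^{2} = \left(6 - 397\right)^{2} = \left(-391\right)^{2} = 152881$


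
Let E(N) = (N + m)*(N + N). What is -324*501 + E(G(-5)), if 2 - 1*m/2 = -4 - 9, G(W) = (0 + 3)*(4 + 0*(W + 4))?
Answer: -161316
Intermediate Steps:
G(W) = 12 (G(W) = 3*(4 + 0*(4 + W)) = 3*(4 + 0) = 3*4 = 12)
m = 30 (m = 4 - 2*(-4 - 9) = 4 - 2*(-13) = 4 + 26 = 30)
E(N) = 2*N*(30 + N) (E(N) = (N + 30)*(N + N) = (30 + N)*(2*N) = 2*N*(30 + N))
-324*501 + E(G(-5)) = -324*501 + 2*12*(30 + 12) = -162324 + 2*12*42 = -162324 + 1008 = -161316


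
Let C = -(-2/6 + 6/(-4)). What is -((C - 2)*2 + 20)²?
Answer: -3481/9 ≈ -386.78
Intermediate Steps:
C = 11/6 (C = -(-2*⅙ + 6*(-¼)) = -(-⅓ - 3/2) = -1*(-11/6) = 11/6 ≈ 1.8333)
-((C - 2)*2 + 20)² = -((11/6 - 2)*2 + 20)² = -(-⅙*2 + 20)² = -(-⅓ + 20)² = -(59/3)² = -1*3481/9 = -3481/9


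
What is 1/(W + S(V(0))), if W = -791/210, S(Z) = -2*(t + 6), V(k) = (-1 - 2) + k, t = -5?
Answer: -30/173 ≈ -0.17341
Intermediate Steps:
V(k) = -3 + k
S(Z) = -2 (S(Z) = -2*(-5 + 6) = -2*1 = -2)
W = -113/30 (W = -791*1/210 = -113/30 ≈ -3.7667)
1/(W + S(V(0))) = 1/(-113/30 - 2) = 1/(-173/30) = -30/173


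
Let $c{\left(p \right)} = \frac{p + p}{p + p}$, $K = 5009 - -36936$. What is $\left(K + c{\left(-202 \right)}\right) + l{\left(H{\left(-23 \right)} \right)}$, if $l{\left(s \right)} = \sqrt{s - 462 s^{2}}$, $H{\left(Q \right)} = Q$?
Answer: $41946 + i \sqrt{244421} \approx 41946.0 + 494.39 i$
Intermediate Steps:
$K = 41945$ ($K = 5009 + 36936 = 41945$)
$c{\left(p \right)} = 1$ ($c{\left(p \right)} = \frac{2 p}{2 p} = 2 p \frac{1}{2 p} = 1$)
$\left(K + c{\left(-202 \right)}\right) + l{\left(H{\left(-23 \right)} \right)} = \left(41945 + 1\right) + \sqrt{- 23 \left(1 - -10626\right)} = 41946 + \sqrt{- 23 \left(1 + 10626\right)} = 41946 + \sqrt{\left(-23\right) 10627} = 41946 + \sqrt{-244421} = 41946 + i \sqrt{244421}$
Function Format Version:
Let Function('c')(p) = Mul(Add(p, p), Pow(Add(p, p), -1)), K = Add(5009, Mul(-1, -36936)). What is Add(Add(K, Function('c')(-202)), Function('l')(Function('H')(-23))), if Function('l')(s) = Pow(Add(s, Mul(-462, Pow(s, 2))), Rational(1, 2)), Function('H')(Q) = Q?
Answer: Add(41946, Mul(I, Pow(244421, Rational(1, 2)))) ≈ Add(41946., Mul(494.39, I))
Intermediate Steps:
K = 41945 (K = Add(5009, 36936) = 41945)
Function('c')(p) = 1 (Function('c')(p) = Mul(Mul(2, p), Pow(Mul(2, p), -1)) = Mul(Mul(2, p), Mul(Rational(1, 2), Pow(p, -1))) = 1)
Add(Add(K, Function('c')(-202)), Function('l')(Function('H')(-23))) = Add(Add(41945, 1), Pow(Mul(-23, Add(1, Mul(-462, -23))), Rational(1, 2))) = Add(41946, Pow(Mul(-23, Add(1, 10626)), Rational(1, 2))) = Add(41946, Pow(Mul(-23, 10627), Rational(1, 2))) = Add(41946, Pow(-244421, Rational(1, 2))) = Add(41946, Mul(I, Pow(244421, Rational(1, 2))))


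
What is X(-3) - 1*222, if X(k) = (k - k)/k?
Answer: -222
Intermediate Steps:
X(k) = 0 (X(k) = 0/k = 0)
X(-3) - 1*222 = 0 - 1*222 = 0 - 222 = -222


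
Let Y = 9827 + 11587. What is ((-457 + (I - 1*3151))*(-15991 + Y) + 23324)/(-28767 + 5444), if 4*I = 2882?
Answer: 31271177/46646 ≈ 670.39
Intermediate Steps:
I = 1441/2 (I = (¼)*2882 = 1441/2 ≈ 720.50)
Y = 21414
((-457 + (I - 1*3151))*(-15991 + Y) + 23324)/(-28767 + 5444) = ((-457 + (1441/2 - 1*3151))*(-15991 + 21414) + 23324)/(-28767 + 5444) = ((-457 + (1441/2 - 3151))*5423 + 23324)/(-23323) = ((-457 - 4861/2)*5423 + 23324)*(-1/23323) = (-5775/2*5423 + 23324)*(-1/23323) = (-31317825/2 + 23324)*(-1/23323) = -31271177/2*(-1/23323) = 31271177/46646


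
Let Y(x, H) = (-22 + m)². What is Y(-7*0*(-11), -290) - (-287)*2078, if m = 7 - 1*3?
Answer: 596710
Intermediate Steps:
m = 4 (m = 7 - 3 = 4)
Y(x, H) = 324 (Y(x, H) = (-22 + 4)² = (-18)² = 324)
Y(-7*0*(-11), -290) - (-287)*2078 = 324 - (-287)*2078 = 324 - 1*(-596386) = 324 + 596386 = 596710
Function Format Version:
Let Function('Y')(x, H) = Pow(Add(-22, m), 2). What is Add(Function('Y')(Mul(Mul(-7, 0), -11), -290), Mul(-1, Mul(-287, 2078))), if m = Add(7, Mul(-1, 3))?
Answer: 596710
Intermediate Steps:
m = 4 (m = Add(7, -3) = 4)
Function('Y')(x, H) = 324 (Function('Y')(x, H) = Pow(Add(-22, 4), 2) = Pow(-18, 2) = 324)
Add(Function('Y')(Mul(Mul(-7, 0), -11), -290), Mul(-1, Mul(-287, 2078))) = Add(324, Mul(-1, Mul(-287, 2078))) = Add(324, Mul(-1, -596386)) = Add(324, 596386) = 596710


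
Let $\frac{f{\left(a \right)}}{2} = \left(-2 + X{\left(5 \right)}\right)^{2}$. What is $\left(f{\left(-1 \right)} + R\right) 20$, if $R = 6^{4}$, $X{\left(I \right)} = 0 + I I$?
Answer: $47080$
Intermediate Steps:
$X{\left(I \right)} = I^{2}$ ($X{\left(I \right)} = 0 + I^{2} = I^{2}$)
$R = 1296$
$f{\left(a \right)} = 1058$ ($f{\left(a \right)} = 2 \left(-2 + 5^{2}\right)^{2} = 2 \left(-2 + 25\right)^{2} = 2 \cdot 23^{2} = 2 \cdot 529 = 1058$)
$\left(f{\left(-1 \right)} + R\right) 20 = \left(1058 + 1296\right) 20 = 2354 \cdot 20 = 47080$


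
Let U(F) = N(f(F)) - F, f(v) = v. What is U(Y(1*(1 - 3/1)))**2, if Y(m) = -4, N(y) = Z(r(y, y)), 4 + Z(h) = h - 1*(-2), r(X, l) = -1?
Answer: 1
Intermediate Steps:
Z(h) = -2 + h (Z(h) = -4 + (h - 1*(-2)) = -4 + (h + 2) = -4 + (2 + h) = -2 + h)
N(y) = -3 (N(y) = -2 - 1 = -3)
U(F) = -3 - F
U(Y(1*(1 - 3/1)))**2 = (-3 - 1*(-4))**2 = (-3 + 4)**2 = 1**2 = 1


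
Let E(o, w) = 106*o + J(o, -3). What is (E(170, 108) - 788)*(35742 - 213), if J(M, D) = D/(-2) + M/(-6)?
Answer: 1222564733/2 ≈ 6.1128e+8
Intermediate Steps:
J(M, D) = -D/2 - M/6 (J(M, D) = D*(-1/2) + M*(-1/6) = -D/2 - M/6)
E(o, w) = 3/2 + 635*o/6 (E(o, w) = 106*o + (-1/2*(-3) - o/6) = 106*o + (3/2 - o/6) = 3/2 + 635*o/6)
(E(170, 108) - 788)*(35742 - 213) = ((3/2 + (635/6)*170) - 788)*(35742 - 213) = ((3/2 + 53975/3) - 788)*35529 = (107959/6 - 788)*35529 = (103231/6)*35529 = 1222564733/2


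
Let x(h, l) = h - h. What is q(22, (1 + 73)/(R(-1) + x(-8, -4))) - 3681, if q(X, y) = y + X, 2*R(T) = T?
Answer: -3807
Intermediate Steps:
R(T) = T/2
x(h, l) = 0
q(X, y) = X + y
q(22, (1 + 73)/(R(-1) + x(-8, -4))) - 3681 = (22 + (1 + 73)/((½)*(-1) + 0)) - 3681 = (22 + 74/(-½ + 0)) - 3681 = (22 + 74/(-½)) - 3681 = (22 + 74*(-2)) - 3681 = (22 - 148) - 3681 = -126 - 3681 = -3807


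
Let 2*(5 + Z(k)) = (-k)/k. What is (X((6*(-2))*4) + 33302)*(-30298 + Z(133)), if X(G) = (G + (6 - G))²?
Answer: -1010258083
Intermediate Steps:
Z(k) = -11/2 (Z(k) = -5 + ((-k)/k)/2 = -5 + (½)*(-1) = -5 - ½ = -11/2)
X(G) = 36 (X(G) = 6² = 36)
(X((6*(-2))*4) + 33302)*(-30298 + Z(133)) = (36 + 33302)*(-30298 - 11/2) = 33338*(-60607/2) = -1010258083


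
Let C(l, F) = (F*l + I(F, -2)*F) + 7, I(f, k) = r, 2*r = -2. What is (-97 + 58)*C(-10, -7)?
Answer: -3276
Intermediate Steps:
r = -1 (r = (1/2)*(-2) = -1)
I(f, k) = -1
C(l, F) = 7 - F + F*l (C(l, F) = (F*l - F) + 7 = (-F + F*l) + 7 = 7 - F + F*l)
(-97 + 58)*C(-10, -7) = (-97 + 58)*(7 - 1*(-7) - 7*(-10)) = -39*(7 + 7 + 70) = -39*84 = -3276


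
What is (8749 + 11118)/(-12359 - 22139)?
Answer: -19867/34498 ≈ -0.57589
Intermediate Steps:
(8749 + 11118)/(-12359 - 22139) = 19867/(-34498) = 19867*(-1/34498) = -19867/34498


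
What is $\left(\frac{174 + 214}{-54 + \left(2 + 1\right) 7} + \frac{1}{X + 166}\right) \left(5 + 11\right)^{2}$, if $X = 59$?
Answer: $- \frac{7446784}{2475} \approx -3008.8$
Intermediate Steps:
$\left(\frac{174 + 214}{-54 + \left(2 + 1\right) 7} + \frac{1}{X + 166}\right) \left(5 + 11\right)^{2} = \left(\frac{174 + 214}{-54 + \left(2 + 1\right) 7} + \frac{1}{59 + 166}\right) \left(5 + 11\right)^{2} = \left(\frac{388}{-54 + 3 \cdot 7} + \frac{1}{225}\right) 16^{2} = \left(\frac{388}{-54 + 21} + \frac{1}{225}\right) 256 = \left(\frac{388}{-33} + \frac{1}{225}\right) 256 = \left(388 \left(- \frac{1}{33}\right) + \frac{1}{225}\right) 256 = \left(- \frac{388}{33} + \frac{1}{225}\right) 256 = \left(- \frac{29089}{2475}\right) 256 = - \frac{7446784}{2475}$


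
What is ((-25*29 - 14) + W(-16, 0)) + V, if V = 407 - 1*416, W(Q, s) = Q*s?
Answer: -748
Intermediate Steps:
V = -9 (V = 407 - 416 = -9)
((-25*29 - 14) + W(-16, 0)) + V = ((-25*29 - 14) - 16*0) - 9 = ((-725 - 14) + 0) - 9 = (-739 + 0) - 9 = -739 - 9 = -748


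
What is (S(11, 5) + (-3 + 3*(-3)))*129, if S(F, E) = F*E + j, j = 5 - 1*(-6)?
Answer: 6966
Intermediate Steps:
j = 11 (j = 5 + 6 = 11)
S(F, E) = 11 + E*F (S(F, E) = F*E + 11 = E*F + 11 = 11 + E*F)
(S(11, 5) + (-3 + 3*(-3)))*129 = ((11 + 5*11) + (-3 + 3*(-3)))*129 = ((11 + 55) + (-3 - 9))*129 = (66 - 12)*129 = 54*129 = 6966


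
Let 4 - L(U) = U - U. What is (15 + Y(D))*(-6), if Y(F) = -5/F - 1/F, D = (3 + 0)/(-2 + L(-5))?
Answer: -66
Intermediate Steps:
L(U) = 4 (L(U) = 4 - (U - U) = 4 - 1*0 = 4 + 0 = 4)
D = 3/2 (D = (3 + 0)/(-2 + 4) = 3/2 ≈ 1.5000)
Y(F) = -6/F
(15 + Y(D))*(-6) = (15 - 6/3/2)*(-6) = (15 - 6*⅔)*(-6) = (15 - 4)*(-6) = 11*(-6) = -66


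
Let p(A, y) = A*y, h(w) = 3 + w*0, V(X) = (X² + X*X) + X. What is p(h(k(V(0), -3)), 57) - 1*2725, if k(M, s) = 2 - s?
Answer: -2554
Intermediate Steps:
V(X) = X + 2*X² (V(X) = (X² + X²) + X = 2*X² + X = X + 2*X²)
h(w) = 3 (h(w) = 3 + 0 = 3)
p(h(k(V(0), -3)), 57) - 1*2725 = 3*57 - 1*2725 = 171 - 2725 = -2554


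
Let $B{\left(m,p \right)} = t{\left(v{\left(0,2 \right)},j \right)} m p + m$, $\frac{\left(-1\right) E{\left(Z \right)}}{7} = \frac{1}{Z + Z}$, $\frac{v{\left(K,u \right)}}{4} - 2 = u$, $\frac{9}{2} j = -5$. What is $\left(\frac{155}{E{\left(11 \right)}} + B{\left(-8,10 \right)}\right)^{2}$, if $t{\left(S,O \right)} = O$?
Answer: $\frac{655052836}{3969} \approx 1.6504 \cdot 10^{5}$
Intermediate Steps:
$j = - \frac{10}{9}$ ($j = \frac{2}{9} \left(-5\right) = - \frac{10}{9} \approx -1.1111$)
$v{\left(K,u \right)} = 8 + 4 u$
$E{\left(Z \right)} = - \frac{7}{2 Z}$ ($E{\left(Z \right)} = - \frac{7}{Z + Z} = - \frac{7}{2 Z}$)
$B{\left(m,p \right)} = m - \frac{10 m p}{9}$ ($B{\left(m,p \right)} = - \frac{10 m}{9} p + m = - \frac{10 m p}{9} + m = m - \frac{10 m p}{9}$)
$\left(\frac{155}{E{\left(11 \right)}} + B{\left(-8,10 \right)}\right)^{2} = \left(\frac{155}{\left(- \frac{7}{2}\right) \frac{1}{11}} + \frac{1}{9} \left(-8\right) \left(9 - 100\right)\right)^{2} = \left(\frac{155}{- \frac{7}{22}} + \frac{1}{9} \left(-8\right) \left(-91\right)\right)^{2} = \left(155 \left(- \frac{22}{7}\right) + \frac{728}{9}\right)^{2} = \left(- \frac{3410}{7} + \frac{728}{9}\right)^{2} = \left(- \frac{25594}{63}\right)^{2} = \frac{655052836}{3969}$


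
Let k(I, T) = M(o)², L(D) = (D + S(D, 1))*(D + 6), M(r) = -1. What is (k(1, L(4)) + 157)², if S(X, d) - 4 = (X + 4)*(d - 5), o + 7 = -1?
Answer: 24964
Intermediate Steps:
o = -8 (o = -7 - 1 = -8)
S(X, d) = 4 + (-5 + d)*(4 + X) (S(X, d) = 4 + (X + 4)*(d - 5) = 4 + (4 + X)*(-5 + d) = 4 + (-5 + d)*(4 + X))
L(D) = (-12 - 3*D)*(6 + D) (L(D) = (D + (-16 - 5*D + 4*1 + D*1))*(D + 6) = (D + (-16 - 5*D + 4 + D))*(6 + D) = (D + (-12 - 4*D))*(6 + D) = (-12 - 3*D)*(6 + D))
k(I, T) = 1 (k(I, T) = (-1)² = 1)
(k(1, L(4)) + 157)² = (1 + 157)² = 158² = 24964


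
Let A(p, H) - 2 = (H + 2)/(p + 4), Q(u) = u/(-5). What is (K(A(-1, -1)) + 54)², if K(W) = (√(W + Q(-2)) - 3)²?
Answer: 994336/225 - 3944*√615/75 ≈ 3115.2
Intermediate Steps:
Q(u) = -u/5 (Q(u) = u*(-⅕) = -u/5)
A(p, H) = 2 + (2 + H)/(4 + p) (A(p, H) = 2 + (H + 2)/(p + 4) = 2 + (2 + H)/(4 + p))
K(W) = (-3 + √(⅖ + W))² (K(W) = (√(W - ⅕*(-2)) - 3)² = (√(W + ⅖) - 3)² = (√(⅖ + W) - 3)² = (-3 + √(⅖ + W))²)
(K(A(-1, -1)) + 54)² = ((-15 + √5*√(2 + 5*((10 - 1 + 2*(-1))/(4 - 1))))²/25 + 54)² = ((-15 + √5*√(2 + 5*((10 - 1 - 2)/3)))²/25 + 54)² = ((-15 + √5*√(2 + 5*((⅓)*7)))²/25 + 54)² = ((-15 + √5*√(2 + 5*(7/3)))²/25 + 54)² = ((-15 + √5*√(2 + 35/3))²/25 + 54)² = ((-15 + √5*√(41/3))²/25 + 54)² = ((-15 + √5*(√123/3))²/25 + 54)² = ((-15 + √615/3)²/25 + 54)² = (54 + (-15 + √615/3)²/25)²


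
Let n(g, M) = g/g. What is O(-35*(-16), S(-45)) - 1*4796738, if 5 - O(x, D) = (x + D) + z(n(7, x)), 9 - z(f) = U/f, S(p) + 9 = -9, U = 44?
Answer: -4797240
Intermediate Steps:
S(p) = -18 (S(p) = -9 - 9 = -18)
n(g, M) = 1
z(f) = 9 - 44/f
O(x, D) = 40 - D - x (O(x, D) = 5 - ((x + D) + (9 - 44/1)) = 5 - ((D + x) + (9 - 44*1)) = 5 - ((D + x) + (9 - 44)) = 5 - ((D + x) - 35) = 5 - (-35 + D + x) = 5 + (35 - D - x) = 40 - D - x)
O(-35*(-16), S(-45)) - 1*4796738 = (40 - 1*(-18) - (-35)*(-16)) - 1*4796738 = (40 + 18 - 1*560) - 4796738 = (40 + 18 - 560) - 4796738 = -502 - 4796738 = -4797240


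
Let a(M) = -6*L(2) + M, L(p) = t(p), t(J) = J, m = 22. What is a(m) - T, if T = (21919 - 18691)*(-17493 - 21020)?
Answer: 124319974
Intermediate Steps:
L(p) = p
T = -124319964 (T = 3228*(-38513) = -124319964)
a(M) = -12 + M (a(M) = -6*2 + M = -12 + M)
a(m) - T = (-12 + 22) - 1*(-124319964) = 10 + 124319964 = 124319974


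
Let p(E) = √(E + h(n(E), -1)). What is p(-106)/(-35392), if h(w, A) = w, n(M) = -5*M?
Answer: -√106/17696 ≈ -0.00058181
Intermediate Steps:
p(E) = 2*√(-E) (p(E) = √(E - 5*E) = √(-4*E) = 2*√(-E))
p(-106)/(-35392) = (2*√(-1*(-106)))/(-35392) = (2*√106)*(-1/35392) = -√106/17696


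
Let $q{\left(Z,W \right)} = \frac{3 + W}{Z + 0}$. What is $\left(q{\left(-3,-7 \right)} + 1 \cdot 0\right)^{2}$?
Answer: $\frac{16}{9} \approx 1.7778$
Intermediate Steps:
$q{\left(Z,W \right)} = \frac{3 + W}{Z}$
$\left(q{\left(-3,-7 \right)} + 1 \cdot 0\right)^{2} = \left(\frac{3 - 7}{-3} + 1 \cdot 0\right)^{2} = \left(\left(- \frac{1}{3}\right) \left(-4\right) + 0\right)^{2} = \left(\frac{4}{3} + 0\right)^{2} = \left(\frac{4}{3}\right)^{2} = \frac{16}{9}$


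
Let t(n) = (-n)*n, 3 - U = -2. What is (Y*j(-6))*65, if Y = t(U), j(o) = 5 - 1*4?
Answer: -1625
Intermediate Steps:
U = 5 (U = 3 - 1*(-2) = 3 + 2 = 5)
j(o) = 1 (j(o) = 5 - 4 = 1)
t(n) = -n²
Y = -25 (Y = -1*5² = -1*25 = -25)
(Y*j(-6))*65 = -25*1*65 = -25*65 = -1625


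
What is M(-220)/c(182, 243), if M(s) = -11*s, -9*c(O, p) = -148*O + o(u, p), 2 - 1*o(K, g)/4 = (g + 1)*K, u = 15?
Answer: 1815/3464 ≈ 0.52396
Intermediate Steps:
o(K, g) = 8 - 4*K*(1 + g) (o(K, g) = 8 - 4*(g + 1)*K = 8 - 4*(1 + g)*K = 8 - 4*K*(1 + g))
c(O, p) = 52/9 + 20*p/3 + 148*O/9 (c(O, p) = -(-148*O + (8 - 4*15 - 4*15*p))/9 = -(-148*O + (8 - 60 - 60*p))/9 = -(-148*O + (-52 - 60*p))/9 = -(-52 - 148*O - 60*p)/9 = 52/9 + 20*p/3 + 148*O/9)
M(-220)/c(182, 243) = (-11*(-220))/(52/9 + (20/3)*243 + (148/9)*182) = 2420/(52/9 + 1620 + 26936/9) = 2420/(13856/3) = 2420*(3/13856) = 1815/3464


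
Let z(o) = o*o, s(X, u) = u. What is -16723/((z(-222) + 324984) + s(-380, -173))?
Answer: -16723/374095 ≈ -0.044703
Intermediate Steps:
z(o) = o**2
-16723/((z(-222) + 324984) + s(-380, -173)) = -16723/(((-222)**2 + 324984) - 173) = -16723/((49284 + 324984) - 173) = -16723/(374268 - 173) = -16723/374095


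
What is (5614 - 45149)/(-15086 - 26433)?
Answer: 39535/41519 ≈ 0.95221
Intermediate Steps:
(5614 - 45149)/(-15086 - 26433) = -39535/(-41519) = -39535*(-1/41519) = 39535/41519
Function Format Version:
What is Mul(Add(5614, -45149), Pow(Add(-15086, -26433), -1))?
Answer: Rational(39535, 41519) ≈ 0.95221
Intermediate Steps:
Mul(Add(5614, -45149), Pow(Add(-15086, -26433), -1)) = Mul(-39535, Pow(-41519, -1)) = Mul(-39535, Rational(-1, 41519)) = Rational(39535, 41519)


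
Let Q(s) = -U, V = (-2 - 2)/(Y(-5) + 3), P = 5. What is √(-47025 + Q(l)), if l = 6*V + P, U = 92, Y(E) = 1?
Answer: I*√47117 ≈ 217.06*I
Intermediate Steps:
V = -1 (V = (-2 - 2)/(1 + 3) = -4/4 = -4*¼ = -1)
l = -1 (l = 6*(-1) + 5 = -6 + 5 = -1)
Q(s) = -92 (Q(s) = -1*92 = -92)
√(-47025 + Q(l)) = √(-47025 - 92) = √(-47117) = I*√47117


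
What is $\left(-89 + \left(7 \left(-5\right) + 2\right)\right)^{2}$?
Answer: $14884$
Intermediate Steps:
$\left(-89 + \left(7 \left(-5\right) + 2\right)\right)^{2} = \left(-89 + \left(-35 + 2\right)\right)^{2} = \left(-89 - 33\right)^{2} = \left(-122\right)^{2} = 14884$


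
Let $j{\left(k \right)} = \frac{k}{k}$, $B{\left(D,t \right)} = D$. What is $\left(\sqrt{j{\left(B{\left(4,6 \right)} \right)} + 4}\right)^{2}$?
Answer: $5$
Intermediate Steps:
$j{\left(k \right)} = 1$
$\left(\sqrt{j{\left(B{\left(4,6 \right)} \right)} + 4}\right)^{2} = \left(\sqrt{1 + 4}\right)^{2} = \left(\sqrt{5}\right)^{2} = 5$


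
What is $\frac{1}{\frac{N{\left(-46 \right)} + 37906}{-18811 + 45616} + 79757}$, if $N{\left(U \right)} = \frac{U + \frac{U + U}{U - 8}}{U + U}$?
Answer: $\frac{144747}{11544791174} \approx 1.2538 \cdot 10^{-5}$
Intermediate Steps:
$N{\left(U \right)} = \frac{U + \frac{2 U}{-8 + U}}{2 U}$
$\frac{1}{\frac{N{\left(-46 \right)} + 37906}{-18811 + 45616} + 79757} = \frac{1}{\frac{\frac{-6 - 46}{2 \left(-8 - 46\right)} + 37906}{-18811 + 45616} + 79757} = \frac{1}{\frac{\frac{1}{2} \frac{1}{-54} \left(-52\right) + 37906}{26805} + 79757} = \frac{1}{\left(\frac{1}{2} \left(- \frac{1}{54}\right) \left(-52\right) + 37906\right) \frac{1}{26805} + 79757} = \frac{1}{\left(\frac{13}{27} + 37906\right) \frac{1}{26805} + 79757} = \frac{1}{\frac{1023475}{27} \cdot \frac{1}{26805} + 79757} = \frac{1}{\frac{204695}{144747} + 79757} = \frac{1}{\frac{11544791174}{144747}} = \frac{144747}{11544791174}$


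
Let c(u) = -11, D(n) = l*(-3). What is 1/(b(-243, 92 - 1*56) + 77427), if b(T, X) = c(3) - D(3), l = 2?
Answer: 1/77422 ≈ 1.2916e-5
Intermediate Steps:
D(n) = -6 (D(n) = 2*(-3) = -6)
b(T, X) = -5 (b(T, X) = -11 - 1*(-6) = -11 + 6 = -5)
1/(b(-243, 92 - 1*56) + 77427) = 1/(-5 + 77427) = 1/77422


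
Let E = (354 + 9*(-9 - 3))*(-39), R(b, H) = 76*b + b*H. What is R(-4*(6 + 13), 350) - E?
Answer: -22782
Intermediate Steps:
R(b, H) = 76*b + H*b
E = -9594 (E = (354 + 9*(-12))*(-39) = (354 - 108)*(-39) = 246*(-39) = -9594)
R(-4*(6 + 13), 350) - E = (-4*(6 + 13))*(76 + 350) - 1*(-9594) = -4*19*426 + 9594 = -76*426 + 9594 = -32376 + 9594 = -22782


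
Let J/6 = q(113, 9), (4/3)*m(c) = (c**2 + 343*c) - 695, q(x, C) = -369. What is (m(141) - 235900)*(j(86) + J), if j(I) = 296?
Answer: 710573927/2 ≈ 3.5529e+8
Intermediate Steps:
m(c) = -2085/4 + 3*c**2/4 + 1029*c/4 (m(c) = 3*((c**2 + 343*c) - 695)/4 = 3*(-695 + c**2 + 343*c)/4 = -2085/4 + 3*c**2/4 + 1029*c/4)
J = -2214 (J = 6*(-369) = -2214)
(m(141) - 235900)*(j(86) + J) = ((-2085/4 + (3/4)*141**2 + (1029/4)*141) - 235900)*(296 - 2214) = ((-2085/4 + (3/4)*19881 + 145089/4) - 235900)*(-1918) = ((-2085/4 + 59643/4 + 145089/4) - 235900)*(-1918) = (202647/4 - 235900)*(-1918) = -740953/4*(-1918) = 710573927/2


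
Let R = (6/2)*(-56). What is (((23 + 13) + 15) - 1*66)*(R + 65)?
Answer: 1545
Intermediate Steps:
R = -168 (R = (6*(½))*(-56) = 3*(-56) = -168)
(((23 + 13) + 15) - 1*66)*(R + 65) = (((23 + 13) + 15) - 1*66)*(-168 + 65) = ((36 + 15) - 66)*(-103) = (51 - 66)*(-103) = -15*(-103) = 1545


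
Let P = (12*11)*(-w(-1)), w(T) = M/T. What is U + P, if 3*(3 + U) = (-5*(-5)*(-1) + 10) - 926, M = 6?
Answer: 1426/3 ≈ 475.33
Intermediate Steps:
w(T) = 6/T
U = -950/3 (U = -3 + ((-5*(-5)*(-1) + 10) - 926)/3 = -3 + ((25*(-1) + 10) - 926)/3 = -3 + ((-25 + 10) - 926)/3 = -3 + (-15 - 926)/3 = -3 + (⅓)*(-941) = -3 - 941/3 = -950/3 ≈ -316.67)
P = 792 (P = (12*11)*(-6/(-1)) = 132*(-6*(-1)) = 132*(-1*(-6)) = 132*6 = 792)
U + P = -950/3 + 792 = 1426/3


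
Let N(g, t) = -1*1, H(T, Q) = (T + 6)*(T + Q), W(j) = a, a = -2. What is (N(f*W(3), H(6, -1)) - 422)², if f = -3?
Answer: 178929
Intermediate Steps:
W(j) = -2
H(T, Q) = (6 + T)*(Q + T)
N(g, t) = -1
(N(f*W(3), H(6, -1)) - 422)² = (-1 - 422)² = (-423)² = 178929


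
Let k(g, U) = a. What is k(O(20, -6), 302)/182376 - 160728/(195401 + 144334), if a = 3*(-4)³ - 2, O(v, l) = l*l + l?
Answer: -4896473053/10326585060 ≈ -0.47416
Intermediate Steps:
O(v, l) = l + l² (O(v, l) = l² + l = l + l²)
a = -194 (a = 3*(-64) - 2 = -192 - 2 = -194)
k(g, U) = -194
k(O(20, -6), 302)/182376 - 160728/(195401 + 144334) = -194/182376 - 160728/(195401 + 144334) = -194*1/182376 - 160728/339735 = -97/91188 - 160728*1/339735 = -97/91188 - 53576/113245 = -4896473053/10326585060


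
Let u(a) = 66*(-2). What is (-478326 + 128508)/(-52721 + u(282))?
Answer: 349818/52853 ≈ 6.6187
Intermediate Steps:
u(a) = -132
(-478326 + 128508)/(-52721 + u(282)) = (-478326 + 128508)/(-52721 - 132) = -349818/(-52853) = -349818*(-1/52853) = 349818/52853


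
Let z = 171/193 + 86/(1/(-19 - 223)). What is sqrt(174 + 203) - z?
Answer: 4016545/193 + sqrt(377) ≈ 20831.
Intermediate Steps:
z = -4016545/193 (z = 171*(1/193) + 86/(1/(-242)) = 171/193 + 86/(-1/242) = 171/193 + 86*(-242) = 171/193 - 20812 = -4016545/193 ≈ -20811.)
sqrt(174 + 203) - z = sqrt(174 + 203) - 1*(-4016545/193) = sqrt(377) + 4016545/193 = 4016545/193 + sqrt(377)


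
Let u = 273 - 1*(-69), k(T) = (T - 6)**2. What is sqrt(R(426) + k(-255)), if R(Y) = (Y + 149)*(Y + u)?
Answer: sqrt(509721) ≈ 713.95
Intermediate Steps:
k(T) = (-6 + T)**2
u = 342 (u = 273 + 69 = 342)
R(Y) = (149 + Y)*(342 + Y) (R(Y) = (Y + 149)*(Y + 342) = (149 + Y)*(342 + Y))
sqrt(R(426) + k(-255)) = sqrt((50958 + 426**2 + 491*426) + (-6 - 255)**2) = sqrt((50958 + 181476 + 209166) + (-261)**2) = sqrt(441600 + 68121) = sqrt(509721)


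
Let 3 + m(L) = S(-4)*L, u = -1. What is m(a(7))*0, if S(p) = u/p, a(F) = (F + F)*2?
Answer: 0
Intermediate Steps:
a(F) = 4*F (a(F) = (2*F)*2 = 4*F)
S(p) = -1/p
m(L) = -3 + L/4 (m(L) = -3 + (-1/(-4))*L = -3 + (-1*(-¼))*L = -3 + L/4)
m(a(7))*0 = (-3 + (4*7)/4)*0 = (-3 + (¼)*28)*0 = (-3 + 7)*0 = 4*0 = 0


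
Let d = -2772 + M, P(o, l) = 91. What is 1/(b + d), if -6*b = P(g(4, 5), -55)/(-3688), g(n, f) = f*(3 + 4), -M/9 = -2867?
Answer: 22128/509630059 ≈ 4.3420e-5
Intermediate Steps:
M = 25803 (M = -9*(-2867) = 25803)
g(n, f) = 7*f (g(n, f) = f*7 = 7*f)
b = 91/22128 (b = -91/(6*(-3688)) = -91*(-1)/(6*3688) = -⅙*(-91/3688) = 91/22128 ≈ 0.0041124)
d = 23031 (d = -2772 + 25803 = 23031)
1/(b + d) = 1/(91/22128 + 23031) = 1/(509630059/22128) = 22128/509630059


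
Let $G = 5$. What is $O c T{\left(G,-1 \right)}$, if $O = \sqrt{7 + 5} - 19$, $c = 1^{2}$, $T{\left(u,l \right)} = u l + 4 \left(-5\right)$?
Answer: $475 - 50 \sqrt{3} \approx 388.4$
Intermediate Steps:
$T{\left(u,l \right)} = -20 + l u$ ($T{\left(u,l \right)} = l u - 20 = -20 + l u$)
$c = 1$
$O = -19 + 2 \sqrt{3}$ ($O = \sqrt{12} - 19 = 2 \sqrt{3} - 19 = -19 + 2 \sqrt{3} \approx -15.536$)
$O c T{\left(G,-1 \right)} = \left(-19 + 2 \sqrt{3}\right) 1 \left(-20 - 5\right) = \left(-19 + 2 \sqrt{3}\right) \left(-20 - 5\right) = \left(-19 + 2 \sqrt{3}\right) \left(-25\right) = 475 - 50 \sqrt{3}$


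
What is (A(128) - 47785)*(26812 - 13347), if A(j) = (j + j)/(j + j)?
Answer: -643411560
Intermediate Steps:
A(j) = 1 (A(j) = (2*j)/((2*j)) = (2*j)*(1/(2*j)) = 1)
(A(128) - 47785)*(26812 - 13347) = (1 - 47785)*(26812 - 13347) = -47784*13465 = -643411560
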